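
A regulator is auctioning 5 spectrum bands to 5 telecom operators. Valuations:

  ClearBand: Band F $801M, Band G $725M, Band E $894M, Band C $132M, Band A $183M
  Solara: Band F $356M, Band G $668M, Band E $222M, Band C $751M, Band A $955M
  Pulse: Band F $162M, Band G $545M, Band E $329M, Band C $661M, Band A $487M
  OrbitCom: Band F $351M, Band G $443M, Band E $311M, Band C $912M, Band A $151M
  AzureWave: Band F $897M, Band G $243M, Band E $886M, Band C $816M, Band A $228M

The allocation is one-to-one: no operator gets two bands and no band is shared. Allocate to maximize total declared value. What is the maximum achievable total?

Max total: $4203M

Optimal: ClearBand→Band E ($894M), Solara→Band A ($955M), Pulse→Band G ($545M), OrbitCom→Band C ($912M), AzureWave→Band F ($897M) — total 894+955+545+912+897 = $4203M.
Row-greedy (each operator in turn takes its best remaining band) gives $3850M, worse by 353.
Checked against all permutations: $4203M is optimal.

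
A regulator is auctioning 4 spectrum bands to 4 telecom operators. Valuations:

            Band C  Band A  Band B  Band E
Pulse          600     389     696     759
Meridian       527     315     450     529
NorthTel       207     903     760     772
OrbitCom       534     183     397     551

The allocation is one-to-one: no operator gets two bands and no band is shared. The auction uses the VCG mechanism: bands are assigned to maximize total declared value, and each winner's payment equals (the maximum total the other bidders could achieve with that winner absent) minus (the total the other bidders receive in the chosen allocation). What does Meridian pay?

Meridian pays $46M.

Efficient allocation: Pulse→Band B ($696M), Meridian→Band C ($527M), NorthTel→Band A ($903M), OrbitCom→Band E ($551M); total welfare W = $2677M.
Meridian receives Band C at value $527M, so the others get W − 527 = $2150M.
Without Meridian: best allocation of the remaining 3 bidders over all 4 bands is Pulse→Band E ($759M), NorthTel→Band A ($903M), OrbitCom→Band C ($534M), total $2196M.
VCG payment = (others' best without Meridian) − (others' welfare with Meridian) = 2196 − 2150 = $46M.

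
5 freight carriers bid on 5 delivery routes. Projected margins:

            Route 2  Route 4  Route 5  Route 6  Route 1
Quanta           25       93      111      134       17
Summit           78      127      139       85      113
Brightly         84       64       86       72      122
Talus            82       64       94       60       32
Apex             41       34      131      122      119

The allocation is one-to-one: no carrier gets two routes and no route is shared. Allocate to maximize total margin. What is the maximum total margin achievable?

Optimal: Quanta→Route 6 ($134k), Summit→Route 4 ($127k), Brightly→Route 1 ($122k), Talus→Route 2 ($82k), Apex→Route 5 ($131k) — total 134+127+122+82+131 = $596k.
Max-entry greedy (repeatedly take the single best remaining cell) gives $511k, worse by 85.
Swapping Quanta↔Brightly (Quanta→Route 1 $17k, Brightly→Route 6 $72k) loses 167.

Maximum total: $596k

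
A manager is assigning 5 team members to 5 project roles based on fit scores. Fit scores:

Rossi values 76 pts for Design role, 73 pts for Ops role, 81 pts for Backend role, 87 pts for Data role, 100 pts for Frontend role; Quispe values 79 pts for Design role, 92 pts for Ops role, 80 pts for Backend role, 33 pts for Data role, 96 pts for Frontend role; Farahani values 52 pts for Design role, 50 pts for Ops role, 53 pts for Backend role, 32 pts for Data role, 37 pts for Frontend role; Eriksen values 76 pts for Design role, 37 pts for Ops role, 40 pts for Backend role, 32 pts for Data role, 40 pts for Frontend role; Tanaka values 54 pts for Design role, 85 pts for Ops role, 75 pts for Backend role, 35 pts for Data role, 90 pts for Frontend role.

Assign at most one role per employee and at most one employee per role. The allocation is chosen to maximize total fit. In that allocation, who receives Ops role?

This is the linear assignment problem.
Optimal: Rossi→Data role (87 pts), Quispe→Ops role (92 pts), Farahani→Backend role (53 pts), Eriksen→Design role (76 pts), Tanaka→Frontend role (90 pts) — total 87+92+53+76+90 = 398 pts.
Row-greedy (each employee in turn takes its best remaining role) gives 356 pts, worse by 42.
Quispe's own top role is Frontend role (96 pts), but forcing Quispe→Frontend role and reassigning the rest optimally gives only 397 pts — worse by 1.

Quispe receives Ops role.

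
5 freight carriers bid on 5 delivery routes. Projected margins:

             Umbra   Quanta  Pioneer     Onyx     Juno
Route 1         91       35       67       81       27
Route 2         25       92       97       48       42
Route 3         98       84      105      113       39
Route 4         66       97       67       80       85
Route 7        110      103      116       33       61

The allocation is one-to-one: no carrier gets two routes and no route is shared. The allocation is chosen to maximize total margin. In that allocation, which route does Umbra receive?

This is a one-to-one assignment (maximum-weight bipartite matching).
Optimal: Umbra→Route 1 ($91k), Quanta→Route 2 ($92k), Pioneer→Route 7 ($116k), Onyx→Route 3 ($113k), Juno→Route 4 ($85k) — total 91+92+116+113+85 = $497k.
Row-greedy (each carrier in turn takes its best remaining route) gives $435k, worse by 62.
Next-best assignment: Umbra→Route 1, Quanta→Route 7, Pioneer→Route 2, Onyx→Route 3, Juno→Route 4 = $489k.
Swapping Pioneer↔Quanta (Pioneer→Route 2 $97k, Quanta→Route 7 $103k) loses 8.
Checked against all permutations: $497k is optimal.
Umbra's own top route is Route 7 ($110k), but forcing Umbra→Route 7 and reassigning the rest optimally gives only $473k — worse by 24.

Umbra receives Route 1.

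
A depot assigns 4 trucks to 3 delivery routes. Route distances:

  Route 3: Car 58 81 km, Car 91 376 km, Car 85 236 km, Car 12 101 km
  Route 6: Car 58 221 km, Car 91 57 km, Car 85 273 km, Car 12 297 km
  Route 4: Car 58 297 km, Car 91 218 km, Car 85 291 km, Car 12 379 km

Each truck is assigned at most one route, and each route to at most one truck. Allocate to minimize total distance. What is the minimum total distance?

Min total: 429 km

This is a one-to-one assignment (minimum-cost bipartite matching).
Optimal: Car 58→Route 3 (81 km), Car 91→Route 6 (57 km), Car 85→Route 4 (291 km) — total 81+57+291 = 429 km.
Checked against all permutations: 429 km is optimal.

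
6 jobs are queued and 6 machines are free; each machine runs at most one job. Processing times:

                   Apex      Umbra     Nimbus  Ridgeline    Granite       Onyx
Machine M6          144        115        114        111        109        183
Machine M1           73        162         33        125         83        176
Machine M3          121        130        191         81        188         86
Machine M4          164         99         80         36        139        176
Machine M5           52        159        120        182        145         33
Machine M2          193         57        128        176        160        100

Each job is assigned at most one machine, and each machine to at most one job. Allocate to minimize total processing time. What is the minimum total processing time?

This is a one-to-one assignment (minimum-cost bipartite matching).
Optimal: Apex→Machine M5 (52 min), Umbra→Machine M2 (57 min), Nimbus→Machine M1 (33 min), Ridgeline→Machine M4 (36 min), Granite→Machine M6 (109 min), Onyx→Machine M3 (86 min) — total 52+57+33+36+109+86 = 373 min.
Column-greedy (each machine in turn goes to its cheapest remaining job) gives 548 min, worse by 175.
Swapping Ridgeline↔Apex (Ridgeline→Machine M5 182 min, Apex→Machine M4 164 min) adds 258.
Every other assignment is strictly worse.

Min total: 373 min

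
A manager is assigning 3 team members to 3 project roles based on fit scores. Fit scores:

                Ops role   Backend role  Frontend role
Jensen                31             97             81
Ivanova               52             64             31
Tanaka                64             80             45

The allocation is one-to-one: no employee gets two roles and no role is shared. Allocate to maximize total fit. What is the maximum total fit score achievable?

Maximum total: 213 pts

Optimal: Jensen→Frontend role (81 pts), Ivanova→Ops role (52 pts), Tanaka→Backend role (80 pts) — total 81+52+80 = 213 pts.
Max-entry greedy (repeatedly take the single best remaining cell) gives 192 pts, worse by 21.
Next-best assignment: Jensen→Frontend role, Ivanova→Backend role, Tanaka→Ops role = 209 pts.
Checked against all permutations: 213 pts is optimal.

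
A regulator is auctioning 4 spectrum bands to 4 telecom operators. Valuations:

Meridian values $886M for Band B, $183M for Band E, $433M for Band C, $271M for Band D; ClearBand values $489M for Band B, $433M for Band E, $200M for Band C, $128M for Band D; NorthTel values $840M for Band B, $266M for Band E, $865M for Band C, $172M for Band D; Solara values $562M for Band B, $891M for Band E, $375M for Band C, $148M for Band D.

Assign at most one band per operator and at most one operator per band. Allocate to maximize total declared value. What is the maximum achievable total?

Treat this as an assignment problem: match each operator to one band.
Optimal: Meridian→Band B ($886M), ClearBand→Band D ($128M), NorthTel→Band C ($865M), Solara→Band E ($891M) — total 886+128+865+891 = $2770M.
Row-greedy (each operator in turn takes its best remaining band) gives $2332M, worse by 438.

Max total: $2770M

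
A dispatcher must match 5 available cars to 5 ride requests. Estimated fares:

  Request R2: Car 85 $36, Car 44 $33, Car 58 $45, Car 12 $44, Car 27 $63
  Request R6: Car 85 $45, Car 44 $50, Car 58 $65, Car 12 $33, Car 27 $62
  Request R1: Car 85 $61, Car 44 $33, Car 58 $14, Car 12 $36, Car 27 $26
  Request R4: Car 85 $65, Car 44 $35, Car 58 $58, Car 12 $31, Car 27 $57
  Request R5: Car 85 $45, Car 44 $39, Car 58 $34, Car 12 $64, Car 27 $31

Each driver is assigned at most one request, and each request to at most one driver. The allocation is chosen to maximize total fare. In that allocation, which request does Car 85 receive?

This is a one-to-one assignment (maximum-weight bipartite matching).
Optimal: Car 85→Request R1 ($61), Car 44→Request R6 ($50), Car 58→Request R4 ($58), Car 12→Request R5 ($64), Car 27→Request R2 ($63) — total 61+50+58+64+63 = $296.
Row-greedy (each driver in turn takes its best remaining request) gives $250, worse by 46.
Next-best assignment: Car 85→Request R4, Car 44→Request R1, Car 58→Request R6, Car 12→Request R5, Car 27→Request R2 = $290.
Swapping Car 12↔Car 58 (Car 12→Request R4 $31, Car 58→Request R5 $34) loses 57.
Car 85's own top request is Request R4 ($65), but forcing Car 85→Request R4 and reassigning the rest optimally gives only $290 — worse by 6.

Car 85 receives Request R1.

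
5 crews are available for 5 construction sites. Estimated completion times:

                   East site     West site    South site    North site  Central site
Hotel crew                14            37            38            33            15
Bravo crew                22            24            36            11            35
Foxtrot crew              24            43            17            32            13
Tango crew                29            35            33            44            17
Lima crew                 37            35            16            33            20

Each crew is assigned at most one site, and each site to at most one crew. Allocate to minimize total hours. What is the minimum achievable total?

This is a one-to-one assignment (minimum-cost bipartite matching).
Optimal: Hotel crew→East site (14 hours), Bravo crew→North site (11 hours), Foxtrot crew→Central site (13 hours), Tango crew→West site (35 hours), Lima crew→South site (16 hours) — total 14+11+13+35+16 = 89 hours.
Row-greedy (each crew in turn takes its cheapest remaining site) gives 106 hours, worse by 17.
Next-best assignment: Hotel crew→East site, Bravo crew→North site, Foxtrot crew→South site, Tango crew→Central site, Lima crew→West site = 94 hours.
Every other assignment is strictly worse.

Min total: 89 hours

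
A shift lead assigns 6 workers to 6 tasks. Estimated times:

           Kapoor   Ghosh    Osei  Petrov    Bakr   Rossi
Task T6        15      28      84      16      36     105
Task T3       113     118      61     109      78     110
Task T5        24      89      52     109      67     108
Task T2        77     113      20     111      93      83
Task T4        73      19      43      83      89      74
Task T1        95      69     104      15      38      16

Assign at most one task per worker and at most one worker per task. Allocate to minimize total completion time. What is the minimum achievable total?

Min total: 173 min

This is the linear assignment problem.
Optimal: Kapoor→Task T5 (24 min), Ghosh→Task T4 (19 min), Osei→Task T2 (20 min), Petrov→Task T6 (16 min), Bakr→Task T3 (78 min), Rossi→Task T1 (16 min) — total 24+19+20+16+78+16 = 173 min.
Row-greedy (each worker in turn takes its cheapest remaining task) gives 246 min, worse by 73.
Next-best assignment: Kapoor→Task T5, Ghosh→Task T4, Osei→Task T2, Petrov→Task T3, Bakr→Task T6, Rossi→Task T1 = 224 min.
Checked against all permutations: 173 min is optimal.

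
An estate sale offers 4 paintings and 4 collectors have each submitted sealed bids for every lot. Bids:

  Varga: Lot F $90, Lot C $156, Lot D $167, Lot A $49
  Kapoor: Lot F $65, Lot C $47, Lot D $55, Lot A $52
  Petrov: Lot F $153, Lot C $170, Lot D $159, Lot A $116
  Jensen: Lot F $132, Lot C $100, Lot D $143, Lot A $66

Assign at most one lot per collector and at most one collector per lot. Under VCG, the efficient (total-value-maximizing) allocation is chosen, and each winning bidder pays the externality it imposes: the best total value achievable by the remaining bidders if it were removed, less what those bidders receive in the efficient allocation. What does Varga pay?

Efficient allocation: Varga→Lot D ($167), Kapoor→Lot A ($52), Petrov→Lot C ($170), Jensen→Lot F ($132); total welfare W = $521.
Varga receives Lot D at value $167, so the others get W − 167 = $354.
Without Varga: best allocation of the remaining 3 bidders over all 4 lots is Kapoor→Lot F ($65), Petrov→Lot C ($170), Jensen→Lot D ($143), total $378.
VCG payment = (others' best without Varga) − (others' welfare with Varga) = 378 − 354 = $24.

Varga pays $24.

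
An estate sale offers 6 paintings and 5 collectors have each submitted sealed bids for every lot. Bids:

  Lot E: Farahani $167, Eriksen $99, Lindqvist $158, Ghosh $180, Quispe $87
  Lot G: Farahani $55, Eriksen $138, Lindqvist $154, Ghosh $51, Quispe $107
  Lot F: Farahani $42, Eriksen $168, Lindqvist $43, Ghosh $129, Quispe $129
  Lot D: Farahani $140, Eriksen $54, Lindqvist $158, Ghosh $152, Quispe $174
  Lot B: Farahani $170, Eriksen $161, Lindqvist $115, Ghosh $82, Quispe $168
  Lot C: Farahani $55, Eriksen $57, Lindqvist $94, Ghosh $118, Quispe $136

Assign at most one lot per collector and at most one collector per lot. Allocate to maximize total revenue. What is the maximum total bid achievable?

Maximum total: $846

Treat this as an assignment problem: match each collector to one lot.
Optimal: Farahani→Lot B ($170), Eriksen→Lot F ($168), Lindqvist→Lot G ($154), Ghosh→Lot E ($180), Quispe→Lot D ($174) — total 170+168+154+180+174 = $846.
Row-greedy (each collector in turn takes its best remaining lot) gives $784, worse by 62.
No other one-to-one assignment exceeds $846.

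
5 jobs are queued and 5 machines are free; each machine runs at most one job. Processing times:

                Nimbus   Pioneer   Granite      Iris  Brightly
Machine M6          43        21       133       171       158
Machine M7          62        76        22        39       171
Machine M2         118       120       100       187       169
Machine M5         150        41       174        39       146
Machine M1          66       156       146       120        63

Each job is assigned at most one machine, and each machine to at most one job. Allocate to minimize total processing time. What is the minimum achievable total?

Optimal: Nimbus→Machine M2 (118 min), Pioneer→Machine M6 (21 min), Granite→Machine M7 (22 min), Iris→Machine M5 (39 min), Brightly→Machine M1 (63 min) — total 118+21+22+39+63 = 263 min.
Swapping Granite↔Pioneer (Granite→Machine M6 133 min, Pioneer→Machine M7 76 min) adds 166.
Checked against all permutations: 263 min is optimal.

Min total: 263 min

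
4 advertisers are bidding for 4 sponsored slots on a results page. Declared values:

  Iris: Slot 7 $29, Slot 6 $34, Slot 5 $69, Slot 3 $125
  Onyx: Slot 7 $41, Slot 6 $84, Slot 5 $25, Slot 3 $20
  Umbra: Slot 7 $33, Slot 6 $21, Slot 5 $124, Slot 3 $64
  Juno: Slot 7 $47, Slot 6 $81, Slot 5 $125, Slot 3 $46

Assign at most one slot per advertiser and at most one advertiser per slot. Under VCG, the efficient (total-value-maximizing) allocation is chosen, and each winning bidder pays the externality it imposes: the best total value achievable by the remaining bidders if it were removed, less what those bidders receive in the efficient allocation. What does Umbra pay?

Umbra pays $78.

Efficient allocation: Iris→Slot 3 ($125), Onyx→Slot 6 ($84), Umbra→Slot 5 ($124), Juno→Slot 7 ($47); total welfare W = $380.
Umbra receives Slot 5 at value $124, so the others get W − 124 = $256.
Without Umbra: best allocation of the remaining 3 bidders over all 4 slots is Iris→Slot 3 ($125), Onyx→Slot 6 ($84), Juno→Slot 5 ($125), total $334.
VCG payment = (others' best without Umbra) − (others' welfare with Umbra) = 334 − 256 = $78.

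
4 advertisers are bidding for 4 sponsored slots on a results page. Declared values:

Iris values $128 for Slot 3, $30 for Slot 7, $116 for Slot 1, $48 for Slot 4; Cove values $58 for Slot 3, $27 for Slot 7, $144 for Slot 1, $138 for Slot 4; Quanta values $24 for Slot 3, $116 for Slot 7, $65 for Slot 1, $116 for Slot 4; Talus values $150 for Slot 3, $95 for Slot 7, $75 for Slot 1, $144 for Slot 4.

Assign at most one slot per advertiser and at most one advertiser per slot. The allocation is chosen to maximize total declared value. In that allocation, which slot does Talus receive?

Talus receives Slot 4.

Optimal: Iris→Slot 3 ($128), Cove→Slot 1 ($144), Quanta→Slot 7 ($116), Talus→Slot 4 ($144) — total 128+144+116+144 = $532.
Max-entry greedy (repeatedly take the single best remaining cell) gives $458, worse by 74.
Swapping Cove↔Quanta (Cove→Slot 7 $27, Quanta→Slot 1 $65) loses 168.
Every other assignment is strictly worse.
Talus's own top slot is Slot 3 ($150), but forcing Talus→Slot 3 and reassigning the rest optimally gives only $520 — worse by 12.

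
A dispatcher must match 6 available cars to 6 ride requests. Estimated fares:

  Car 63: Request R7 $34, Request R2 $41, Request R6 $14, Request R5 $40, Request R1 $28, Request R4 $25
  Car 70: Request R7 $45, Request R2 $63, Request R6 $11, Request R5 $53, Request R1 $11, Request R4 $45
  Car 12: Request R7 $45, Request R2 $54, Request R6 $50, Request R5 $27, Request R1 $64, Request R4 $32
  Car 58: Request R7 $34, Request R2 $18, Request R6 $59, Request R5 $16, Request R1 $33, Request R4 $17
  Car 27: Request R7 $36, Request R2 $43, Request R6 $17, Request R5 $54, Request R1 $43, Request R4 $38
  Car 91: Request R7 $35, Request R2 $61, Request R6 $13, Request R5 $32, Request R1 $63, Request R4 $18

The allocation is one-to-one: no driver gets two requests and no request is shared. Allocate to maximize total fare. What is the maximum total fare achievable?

Maximum total: $317

Optimal: Car 63→Request R7 ($34), Car 70→Request R4 ($45), Car 12→Request R1 ($64), Car 58→Request R6 ($59), Car 27→Request R5 ($54), Car 91→Request R2 ($61) — total 34+45+64+59+54+61 = $317.
Max-entry greedy (repeatedly take the single best remaining cell) gives $300, worse by 17.
Next-best assignment: Car 63→Request R7, Car 70→Request R5, Car 12→Request R1, Car 58→Request R6, Car 27→Request R4, Car 91→Request R2 = $309.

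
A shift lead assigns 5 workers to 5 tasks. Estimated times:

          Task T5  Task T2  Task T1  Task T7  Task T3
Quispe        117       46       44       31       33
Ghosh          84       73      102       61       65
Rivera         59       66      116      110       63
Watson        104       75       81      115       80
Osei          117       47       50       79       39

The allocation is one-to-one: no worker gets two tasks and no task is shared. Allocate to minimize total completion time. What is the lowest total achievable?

This is the linear assignment problem.
Optimal: Quispe→Task T1 (44 min), Ghosh→Task T7 (61 min), Rivera→Task T5 (59 min), Watson→Task T2 (75 min), Osei→Task T3 (39 min) — total 44+61+59+75+39 = 278 min.
Row-greedy (each worker in turn takes its cheapest remaining task) gives 280 min, worse by 2.

Minimum total: 278 min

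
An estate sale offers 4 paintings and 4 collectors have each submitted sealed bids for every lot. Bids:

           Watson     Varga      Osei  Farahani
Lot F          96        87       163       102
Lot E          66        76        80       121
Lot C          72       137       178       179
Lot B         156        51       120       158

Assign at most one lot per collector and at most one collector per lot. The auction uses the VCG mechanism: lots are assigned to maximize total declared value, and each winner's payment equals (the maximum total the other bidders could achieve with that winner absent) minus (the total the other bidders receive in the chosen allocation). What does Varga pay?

Efficient allocation: Watson→Lot B ($156), Varga→Lot C ($137), Osei→Lot F ($163), Farahani→Lot E ($121); total welfare W = $577.
Varga receives Lot C at value $137, so the others get W − 137 = $440.
Without Varga: best allocation of the remaining 3 bidders over all 4 lots is Watson→Lot B ($156), Osei→Lot F ($163), Farahani→Lot C ($179), total $498.
VCG payment = (others' best without Varga) − (others' welfare with Varga) = 498 − 440 = $58.

Varga pays $58.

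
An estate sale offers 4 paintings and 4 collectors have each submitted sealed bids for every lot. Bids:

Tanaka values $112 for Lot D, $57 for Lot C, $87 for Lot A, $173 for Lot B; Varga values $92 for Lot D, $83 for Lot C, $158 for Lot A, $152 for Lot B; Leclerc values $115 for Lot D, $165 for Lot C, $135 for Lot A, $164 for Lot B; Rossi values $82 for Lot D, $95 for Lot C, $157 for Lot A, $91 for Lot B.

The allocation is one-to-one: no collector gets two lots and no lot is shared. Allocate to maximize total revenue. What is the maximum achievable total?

Maximum total: $587

This is a one-to-one assignment (maximum-weight bipartite matching).
Optimal: Tanaka→Lot B ($173), Varga→Lot D ($92), Leclerc→Lot C ($165), Rossi→Lot A ($157) — total 173+92+165+157 = $587.
Column-greedy (each lot in turn goes to its best remaining collector) gives $541, worse by 46.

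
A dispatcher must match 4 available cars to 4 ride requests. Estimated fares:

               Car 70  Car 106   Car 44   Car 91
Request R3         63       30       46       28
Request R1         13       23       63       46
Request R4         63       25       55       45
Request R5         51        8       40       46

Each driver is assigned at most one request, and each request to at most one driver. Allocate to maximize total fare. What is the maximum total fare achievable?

Max total: $202

Optimal: Car 70→Request R4 ($63), Car 106→Request R3 ($30), Car 44→Request R1 ($63), Car 91→Request R5 ($46) — total 63+30+63+46 = $202.
Column-greedy (each request in turn goes to its best remaining driver) gives $179, worse by 23.
Next-best assignment: Car 70→Request R3, Car 106→Request R4, Car 44→Request R1, Car 91→Request R5 = $197.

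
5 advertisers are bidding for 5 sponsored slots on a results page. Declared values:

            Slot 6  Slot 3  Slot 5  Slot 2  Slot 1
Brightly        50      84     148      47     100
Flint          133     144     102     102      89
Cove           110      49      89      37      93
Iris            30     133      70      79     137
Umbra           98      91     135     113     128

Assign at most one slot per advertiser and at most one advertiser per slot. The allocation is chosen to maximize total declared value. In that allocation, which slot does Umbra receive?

Optimal: Brightly→Slot 5 ($148), Flint→Slot 3 ($144), Cove→Slot 6 ($110), Iris→Slot 1 ($137), Umbra→Slot 2 ($113) — total 148+144+110+137+113 = $652.
Column-greedy (each slot in turn goes to its best remaining advertiser) gives $620, worse by 32.
Checked against all permutations: $652 is optimal.
Umbra's own top slot is Slot 5 ($135), but forcing Umbra→Slot 5 and reassigning the rest optimally gives only $580 — worse by 72.

Umbra receives Slot 2.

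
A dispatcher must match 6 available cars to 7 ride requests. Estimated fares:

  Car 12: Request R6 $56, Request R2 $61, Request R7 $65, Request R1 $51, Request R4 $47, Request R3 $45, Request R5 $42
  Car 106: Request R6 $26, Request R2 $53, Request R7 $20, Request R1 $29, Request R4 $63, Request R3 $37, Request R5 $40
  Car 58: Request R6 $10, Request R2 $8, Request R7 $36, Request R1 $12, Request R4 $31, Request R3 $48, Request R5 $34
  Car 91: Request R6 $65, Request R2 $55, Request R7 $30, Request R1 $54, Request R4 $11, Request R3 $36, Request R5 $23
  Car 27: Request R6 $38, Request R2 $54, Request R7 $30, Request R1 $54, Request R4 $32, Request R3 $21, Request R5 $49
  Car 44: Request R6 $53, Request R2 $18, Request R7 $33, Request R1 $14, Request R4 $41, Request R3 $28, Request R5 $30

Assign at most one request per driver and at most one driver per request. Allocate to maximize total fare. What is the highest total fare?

Maximum total: $338

Optimal: Car 12→Request R7 ($65), Car 106→Request R4 ($63), Car 58→Request R3 ($48), Car 91→Request R2 ($55), Car 27→Request R1 ($54), Car 44→Request R6 ($53) — total 65+63+48+55+54+53 = $338.
Row-greedy (each driver in turn takes its best remaining request) gives $325, worse by 13.
Next-best assignment: Car 12→Request R7, Car 106→Request R4, Car 58→Request R3, Car 91→Request R1, Car 27→Request R2, Car 44→Request R6 = $337.
Swapping Car 44↔Car 27 (Car 44→Request R1 $14, Car 27→Request R6 $38) loses 55.
Every other assignment is strictly worse.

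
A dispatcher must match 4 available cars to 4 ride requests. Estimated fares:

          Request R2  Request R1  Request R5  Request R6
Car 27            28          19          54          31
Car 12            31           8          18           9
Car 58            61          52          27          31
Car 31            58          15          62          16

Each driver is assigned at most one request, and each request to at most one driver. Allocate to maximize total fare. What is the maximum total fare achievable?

Maximum total: $176

Optimal: Car 27→Request R6 ($31), Car 12→Request R2 ($31), Car 58→Request R1 ($52), Car 31→Request R5 ($62) — total 31+31+52+62 = $176.
Swapping Car 27↔Car 58 (Car 27→Request R1 $19, Car 58→Request R6 $31) loses 33.
Checked against all permutations: $176 is optimal.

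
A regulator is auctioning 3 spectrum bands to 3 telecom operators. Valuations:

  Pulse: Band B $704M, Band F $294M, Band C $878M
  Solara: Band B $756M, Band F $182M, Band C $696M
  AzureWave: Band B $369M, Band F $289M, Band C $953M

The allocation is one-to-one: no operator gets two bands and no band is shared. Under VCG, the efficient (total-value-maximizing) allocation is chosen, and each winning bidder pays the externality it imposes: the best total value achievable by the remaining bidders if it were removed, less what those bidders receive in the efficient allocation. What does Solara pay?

Efficient allocation: Pulse→Band F ($294M), Solara→Band B ($756M), AzureWave→Band C ($953M); total welfare W = $2003M.
Solara receives Band B at value $756M, so the others get W − 756 = $1247M.
Without Solara: best allocation of the remaining 2 bidders over all 3 bands is Pulse→Band B ($704M), AzureWave→Band C ($953M), total $1657M.
VCG payment = (others' best without Solara) − (others' welfare with Solara) = 1657 − 1247 = $410M.

Solara pays $410M.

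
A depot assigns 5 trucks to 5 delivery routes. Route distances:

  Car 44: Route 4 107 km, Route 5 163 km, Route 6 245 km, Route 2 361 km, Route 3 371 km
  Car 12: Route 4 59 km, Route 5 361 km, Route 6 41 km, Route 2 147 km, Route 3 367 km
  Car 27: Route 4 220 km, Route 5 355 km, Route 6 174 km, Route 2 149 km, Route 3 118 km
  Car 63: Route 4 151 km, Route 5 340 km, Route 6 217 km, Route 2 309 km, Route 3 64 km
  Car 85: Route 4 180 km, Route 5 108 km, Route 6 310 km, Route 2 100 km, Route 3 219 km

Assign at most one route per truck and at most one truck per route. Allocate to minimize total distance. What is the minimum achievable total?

Optimal: Car 44→Route 4 (107 km), Car 12→Route 6 (41 km), Car 27→Route 2 (149 km), Car 63→Route 3 (64 km), Car 85→Route 5 (108 km) — total 107+41+149+64+108 = 469 km.
Row-greedy (each truck in turn takes its cheapest remaining route) gives 683 km, worse by 214.
Next-best assignment: Car 44→Route 5, Car 12→Route 4, Car 27→Route 6, Car 63→Route 3, Car 85→Route 2 = 560 km.
Swapping Car 44↔Car 63 (Car 44→Route 3 371 km, Car 63→Route 4 151 km) adds 351.

Min total: 469 km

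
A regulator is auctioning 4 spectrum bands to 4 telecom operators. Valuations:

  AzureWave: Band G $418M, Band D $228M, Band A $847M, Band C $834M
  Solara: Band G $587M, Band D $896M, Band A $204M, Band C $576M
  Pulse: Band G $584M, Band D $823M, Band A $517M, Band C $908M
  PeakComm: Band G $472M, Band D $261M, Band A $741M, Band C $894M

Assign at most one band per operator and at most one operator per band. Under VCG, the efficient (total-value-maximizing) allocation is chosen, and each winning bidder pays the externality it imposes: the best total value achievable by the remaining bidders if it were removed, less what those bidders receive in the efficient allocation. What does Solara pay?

Solara pays $239M.

Efficient allocation: AzureWave→Band A ($847M), Solara→Band D ($896M), Pulse→Band G ($584M), PeakComm→Band C ($894M); total welfare W = $3221M.
Solara receives Band D at value $896M, so the others get W − 896 = $2325M.
Without Solara: best allocation of the remaining 3 bidders over all 4 bands is AzureWave→Band A ($847M), Pulse→Band D ($823M), PeakComm→Band C ($894M), total $2564M.
VCG payment = (others' best without Solara) − (others' welfare with Solara) = 2564 − 2325 = $239M.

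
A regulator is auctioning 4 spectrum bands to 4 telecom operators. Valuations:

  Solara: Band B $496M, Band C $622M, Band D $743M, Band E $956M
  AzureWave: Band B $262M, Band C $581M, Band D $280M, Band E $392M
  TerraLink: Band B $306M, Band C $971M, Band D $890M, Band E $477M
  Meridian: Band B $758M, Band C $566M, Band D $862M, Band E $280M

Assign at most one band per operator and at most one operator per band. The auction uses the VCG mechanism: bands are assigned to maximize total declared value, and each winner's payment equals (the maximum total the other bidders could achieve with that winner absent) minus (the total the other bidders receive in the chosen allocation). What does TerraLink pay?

TerraLink pays $104M.

Efficient allocation: Solara→Band E ($956M), AzureWave→Band C ($581M), TerraLink→Band D ($890M), Meridian→Band B ($758M); total welfare W = $3185M.
TerraLink receives Band D at value $890M, so the others get W − 890 = $2295M.
Without TerraLink: best allocation of the remaining 3 bidders over all 4 bands is Solara→Band E ($956M), AzureWave→Band C ($581M), Meridian→Band D ($862M), total $2399M.
VCG payment = (others' best without TerraLink) − (others' welfare with TerraLink) = 2399 − 2295 = $104M.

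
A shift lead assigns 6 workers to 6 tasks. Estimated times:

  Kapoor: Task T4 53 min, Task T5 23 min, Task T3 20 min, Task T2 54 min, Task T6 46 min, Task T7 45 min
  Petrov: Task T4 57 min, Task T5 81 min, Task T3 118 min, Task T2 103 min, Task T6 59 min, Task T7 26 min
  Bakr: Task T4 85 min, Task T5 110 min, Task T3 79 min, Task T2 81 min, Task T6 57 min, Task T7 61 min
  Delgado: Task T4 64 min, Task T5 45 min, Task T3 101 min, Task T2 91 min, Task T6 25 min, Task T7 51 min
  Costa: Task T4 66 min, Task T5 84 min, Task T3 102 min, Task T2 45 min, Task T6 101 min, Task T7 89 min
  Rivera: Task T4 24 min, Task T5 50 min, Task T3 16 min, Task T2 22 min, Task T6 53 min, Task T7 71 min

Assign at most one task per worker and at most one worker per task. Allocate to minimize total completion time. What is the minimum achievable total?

Min total: 217 min

Treat this as an assignment problem: match each worker to one task.
Optimal: Kapoor→Task T3 (20 min), Petrov→Task T7 (26 min), Bakr→Task T6 (57 min), Delgado→Task T5 (45 min), Costa→Task T2 (45 min), Rivera→Task T4 (24 min) — total 20+26+57+45+45+24 = 217 min.
Column-greedy (each task in turn goes to its cheapest remaining worker) gives 222 min, worse by 5.
Next-best assignment: Kapoor→Task T5, Petrov→Task T7, Bakr→Task T4, Delgado→Task T6, Costa→Task T2, Rivera→Task T3 = 220 min.
Swapping Delgado↔Petrov (Delgado→Task T7 51 min, Petrov→Task T5 81 min) adds 61.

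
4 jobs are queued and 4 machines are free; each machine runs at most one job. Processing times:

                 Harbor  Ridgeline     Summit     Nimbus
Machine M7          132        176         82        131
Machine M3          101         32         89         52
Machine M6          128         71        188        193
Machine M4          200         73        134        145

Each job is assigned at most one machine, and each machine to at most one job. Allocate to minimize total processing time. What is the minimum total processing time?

Optimal: Harbor→Machine M6 (128 min), Ridgeline→Machine M4 (73 min), Summit→Machine M7 (82 min), Nimbus→Machine M3 (52 min) — total 128+73+82+52 = 335 min.
Row-greedy (each job in turn takes its cheapest remaining machine) gives 399 min, worse by 64.
Next-best assignment: Harbor→Machine M6, Ridgeline→Machine M3, Summit→Machine M7, Nimbus→Machine M4 = 387 min.

Minimum total: 335 min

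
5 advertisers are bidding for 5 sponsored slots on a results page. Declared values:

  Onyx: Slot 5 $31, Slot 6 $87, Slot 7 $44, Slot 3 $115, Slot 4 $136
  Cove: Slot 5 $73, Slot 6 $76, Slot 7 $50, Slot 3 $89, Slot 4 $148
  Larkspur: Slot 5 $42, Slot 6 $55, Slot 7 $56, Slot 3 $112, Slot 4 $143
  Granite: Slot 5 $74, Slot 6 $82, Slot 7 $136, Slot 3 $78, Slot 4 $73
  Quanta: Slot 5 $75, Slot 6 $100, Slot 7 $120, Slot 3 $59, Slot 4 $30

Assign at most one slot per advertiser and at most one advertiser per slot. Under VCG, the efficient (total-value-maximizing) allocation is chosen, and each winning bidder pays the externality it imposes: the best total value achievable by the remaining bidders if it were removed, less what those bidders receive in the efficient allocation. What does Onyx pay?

Onyx pays $44.

Efficient allocation: Onyx→Slot 3 ($115), Cove→Slot 5 ($73), Larkspur→Slot 4 ($143), Granite→Slot 7 ($136), Quanta→Slot 6 ($100); total welfare W = $567.
Onyx receives Slot 3 at value $115, so the others get W − 115 = $452.
Without Onyx: best allocation of the remaining 4 bidders over all 5 slots is Cove→Slot 4 ($148), Larkspur→Slot 3 ($112), Granite→Slot 7 ($136), Quanta→Slot 6 ($100), total $496.
VCG payment = (others' best without Onyx) − (others' welfare with Onyx) = 496 − 452 = $44.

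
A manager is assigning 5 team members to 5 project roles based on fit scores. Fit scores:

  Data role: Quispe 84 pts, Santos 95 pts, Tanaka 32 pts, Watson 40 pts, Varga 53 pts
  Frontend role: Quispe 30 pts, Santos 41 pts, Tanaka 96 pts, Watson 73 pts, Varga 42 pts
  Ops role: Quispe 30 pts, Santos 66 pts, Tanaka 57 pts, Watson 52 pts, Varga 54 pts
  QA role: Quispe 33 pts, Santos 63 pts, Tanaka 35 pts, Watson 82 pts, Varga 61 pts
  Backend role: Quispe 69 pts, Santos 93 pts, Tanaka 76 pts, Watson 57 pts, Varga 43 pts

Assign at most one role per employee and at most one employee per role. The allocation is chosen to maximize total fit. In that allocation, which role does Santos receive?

Santos receives Backend role.

Optimal: Quispe→Data role (84 pts), Santos→Backend role (93 pts), Tanaka→Frontend role (96 pts), Watson→QA role (82 pts), Varga→Ops role (54 pts) — total 84+93+96+82+54 = 409 pts.
Max-entry greedy (repeatedly take the single best remaining cell) gives 396 pts, worse by 13.
Santos's own top role is Data role (95 pts), but forcing Santos→Data role and reassigning the rest optimally gives only 396 pts — worse by 13.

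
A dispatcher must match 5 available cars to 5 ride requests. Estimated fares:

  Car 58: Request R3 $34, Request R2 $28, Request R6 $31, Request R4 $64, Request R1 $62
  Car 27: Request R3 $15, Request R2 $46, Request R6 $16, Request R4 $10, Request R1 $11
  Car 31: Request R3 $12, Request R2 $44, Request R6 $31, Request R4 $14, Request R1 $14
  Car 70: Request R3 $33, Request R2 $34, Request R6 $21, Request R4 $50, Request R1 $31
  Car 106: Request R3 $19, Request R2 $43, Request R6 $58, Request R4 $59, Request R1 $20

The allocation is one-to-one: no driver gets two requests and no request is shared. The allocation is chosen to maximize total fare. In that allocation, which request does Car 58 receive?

Car 58 receives Request R1.

Treat this as an assignment problem: match each driver to one request.
Optimal: Car 58→Request R1 ($62), Car 27→Request R2 ($46), Car 31→Request R6 ($31), Car 70→Request R3 ($33), Car 106→Request R4 ($59) — total 62+46+31+33+59 = $231.
Max-entry greedy (repeatedly take the single best remaining cell) gives $215, worse by 16.
Car 58's own top request is Request R4 ($64), but forcing Car 58→Request R4 and reassigning the rest optimally gives only $215 — worse by 16.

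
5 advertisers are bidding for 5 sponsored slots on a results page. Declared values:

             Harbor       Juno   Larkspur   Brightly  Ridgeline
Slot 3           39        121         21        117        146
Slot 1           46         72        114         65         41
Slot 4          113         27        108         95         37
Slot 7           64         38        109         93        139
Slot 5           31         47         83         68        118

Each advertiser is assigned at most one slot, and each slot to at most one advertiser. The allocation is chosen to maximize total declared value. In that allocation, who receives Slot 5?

This is the linear assignment problem.
Optimal: Harbor→Slot 4 ($113), Juno→Slot 3 ($121), Larkspur→Slot 1 ($114), Brightly→Slot 7 ($93), Ridgeline→Slot 5 ($118) — total 113+121+114+93+118 = $559.
Column-greedy (each slot in turn goes to its best remaining advertiser) gives $513, worse by 46.
Next-best assignment: Harbor→Slot 4, Juno→Slot 3, Larkspur→Slot 1, Brightly→Slot 5, Ridgeline→Slot 7 = $555.
Swapping Larkspur↔Ridgeline (Larkspur→Slot 5 $83, Ridgeline→Slot 1 $41) loses 108.
No other one-to-one assignment exceeds $559.
Ridgeline's own top slot is Slot 3 ($146), but forcing Ridgeline→Slot 3 and reassigning the rest optimally gives only $513 — worse by 46.

Ridgeline receives Slot 5.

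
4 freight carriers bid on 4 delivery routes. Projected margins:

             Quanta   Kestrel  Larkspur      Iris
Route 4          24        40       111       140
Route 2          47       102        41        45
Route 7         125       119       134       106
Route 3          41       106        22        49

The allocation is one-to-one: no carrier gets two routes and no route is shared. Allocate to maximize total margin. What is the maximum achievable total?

Max total: $427k

Optimal: Quanta→Route 2 ($47k), Kestrel→Route 3 ($106k), Larkspur→Route 7 ($134k), Iris→Route 4 ($140k) — total 47+106+134+140 = $427k.
Row-greedy (each carrier in turn takes its best remaining route) gives $387k, worse by 40.
Swapping Iris↔Quanta (Iris→Route 2 $45k, Quanta→Route 4 $24k) loses 118.
No other one-to-one assignment exceeds $427k.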